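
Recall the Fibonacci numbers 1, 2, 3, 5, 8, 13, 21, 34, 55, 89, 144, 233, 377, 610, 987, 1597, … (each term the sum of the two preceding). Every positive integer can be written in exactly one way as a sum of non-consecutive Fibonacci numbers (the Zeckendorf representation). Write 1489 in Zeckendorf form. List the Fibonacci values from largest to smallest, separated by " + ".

987 + 377 + 89 + 34 + 2

Greedy algorithm:
take 987 (≤ 1489); 1489 − 987 = 502
take 377 (≤ 502); 502 − 377 = 125
take 89 (≤ 125); 125 − 89 = 36
take 34 (≤ 36); 36 − 34 = 2
take 2 (≤ 2); 2 − 2 = 0
So 1489 = 987 + 377 + 89 + 34 + 2, with no two terms consecutive in the sequence.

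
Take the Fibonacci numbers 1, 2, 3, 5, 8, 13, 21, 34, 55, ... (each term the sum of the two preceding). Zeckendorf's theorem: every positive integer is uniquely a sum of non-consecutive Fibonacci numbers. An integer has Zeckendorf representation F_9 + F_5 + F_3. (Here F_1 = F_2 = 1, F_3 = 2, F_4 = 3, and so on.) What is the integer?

41

F_9 + F_5 + F_3 = 34 + 5 + 2 = 41.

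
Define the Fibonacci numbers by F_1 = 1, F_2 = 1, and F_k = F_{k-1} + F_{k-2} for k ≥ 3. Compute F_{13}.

233

Iterating the recurrence up to F_{9} = 34 and F_{8} = 21:
F_{10} = F_{9} + F_{8} = 34 + 21 = 55
F_{11} = F_{10} + F_{9} = 55 + 34 = 89
F_{12} = F_{11} + F_{10} = 89 + 55 = 144
F_{13} = F_{12} + F_{11} = 144 + 89 = 233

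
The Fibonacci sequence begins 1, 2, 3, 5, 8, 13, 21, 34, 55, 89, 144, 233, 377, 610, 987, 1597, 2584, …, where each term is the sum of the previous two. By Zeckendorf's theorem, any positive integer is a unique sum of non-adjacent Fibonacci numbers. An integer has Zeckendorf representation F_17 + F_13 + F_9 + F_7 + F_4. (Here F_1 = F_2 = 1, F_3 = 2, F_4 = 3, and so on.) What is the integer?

1880

F_17 + F_13 + F_9 + F_7 + F_4 = 1597 + 233 + 34 + 13 + 3 = 1880.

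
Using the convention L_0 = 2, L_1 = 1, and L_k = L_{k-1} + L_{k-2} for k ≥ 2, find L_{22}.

Iterating the recurrence up to L_{14} = 843 and L_{13} = 521:
L_{15} = L_{14} + L_{13} = 843 + 521 = 1364
L_{16} = L_{15} + L_{14} = 1364 + 843 = 2207
L_{17} = L_{16} + L_{15} = 2207 + 1364 = 3571
L_{18} = L_{17} + L_{16} = 3571 + 2207 = 5778
L_{19} = L_{18} + L_{17} = 5778 + 3571 = 9349
L_{20} = L_{19} + L_{18} = 9349 + 5778 = 15127
L_{21} = L_{20} + L_{19} = 15127 + 9349 = 24476
L_{22} = L_{21} + L_{20} = 24476 + 15127 = 39603

39603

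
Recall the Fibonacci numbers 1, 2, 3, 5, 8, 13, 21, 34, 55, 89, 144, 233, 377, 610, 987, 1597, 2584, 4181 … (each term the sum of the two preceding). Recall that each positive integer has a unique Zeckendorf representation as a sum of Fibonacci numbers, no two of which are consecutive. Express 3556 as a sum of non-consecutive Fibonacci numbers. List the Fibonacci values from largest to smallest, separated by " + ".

2584 + 610 + 233 + 89 + 34 + 5 + 1

Greedy algorithm:
largest Fibonacci ≤ 3556 is 2584; 3556 − 2584 = 972
largest Fibonacci ≤ 972 is 610; 972 − 610 = 362
largest Fibonacci ≤ 362 is 233; 362 − 233 = 129
largest Fibonacci ≤ 129 is 89; 129 − 89 = 40
largest Fibonacci ≤ 40 is 34; 40 − 34 = 6
largest Fibonacci ≤ 6 is 5; 6 − 5 = 1
largest Fibonacci ≤ 1 is 1; 1 − 1 = 0
So 3556 = 2584 + 610 + 233 + 89 + 34 + 5 + 1, with no two terms consecutive in the sequence.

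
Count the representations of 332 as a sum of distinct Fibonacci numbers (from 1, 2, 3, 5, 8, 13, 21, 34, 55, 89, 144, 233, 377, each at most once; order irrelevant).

332 = 233+89+8+2 = 233+89+5+3+2 = 233+55+34+8+2 = … (7 more), for 10 in all.

10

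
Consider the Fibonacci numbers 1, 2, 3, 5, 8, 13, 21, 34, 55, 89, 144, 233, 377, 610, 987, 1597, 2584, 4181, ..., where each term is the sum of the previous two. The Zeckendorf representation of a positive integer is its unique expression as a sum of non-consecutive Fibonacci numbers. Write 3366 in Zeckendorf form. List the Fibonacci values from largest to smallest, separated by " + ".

Greedy algorithm:
subtract 2584 from 3366: 782 remains
subtract 610 from 782: 172 remains
subtract 144 from 172: 28 remains
subtract 21 from 28: 7 remains
subtract 5 from 7: 2 remains
subtract 2 from 2: 0 remains
So 3366 = 2584 + 610 + 144 + 21 + 5 + 2, with no two terms consecutive in the sequence.

2584 + 610 + 144 + 21 + 5 + 2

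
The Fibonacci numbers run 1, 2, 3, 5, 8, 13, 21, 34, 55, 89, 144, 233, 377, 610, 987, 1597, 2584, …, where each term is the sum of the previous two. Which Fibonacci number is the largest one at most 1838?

1597 ≤ 1838 < 2584, so the largest Fibonacci number not exceeding 1838 is 1597.

1597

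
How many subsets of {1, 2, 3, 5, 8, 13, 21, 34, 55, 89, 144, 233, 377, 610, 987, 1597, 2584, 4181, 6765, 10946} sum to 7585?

66

Starting from the Zeckendorf form and repeatedly splitting a term F_k into F_{k−1} + F_{k−2} (when neither is already used) reaches every representation.
7585 = 6765+610+144+55+8+3 = 6765+610+144+55+8+2+1 = 6765+610+144+34+21+8+3 = … (63 more), for 66 in all.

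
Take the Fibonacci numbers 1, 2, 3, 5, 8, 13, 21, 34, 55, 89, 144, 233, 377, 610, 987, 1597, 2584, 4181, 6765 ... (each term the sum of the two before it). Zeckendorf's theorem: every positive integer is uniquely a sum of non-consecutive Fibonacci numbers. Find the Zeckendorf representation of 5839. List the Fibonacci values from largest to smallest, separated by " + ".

Repeatedly subtract the largest Fibonacci number that fits:
largest Fibonacci ≤ 5839 is 4181; 5839 − 4181 = 1658
largest Fibonacci ≤ 1658 is 1597; 1658 − 1597 = 61
largest Fibonacci ≤ 61 is 55; 61 − 55 = 6
largest Fibonacci ≤ 6 is 5; 6 − 5 = 1
largest Fibonacci ≤ 1 is 1; 1 − 1 = 0
So 5839 = 4181 + 1597 + 55 + 5 + 1, with no two terms consecutive in the sequence.

4181 + 1597 + 55 + 5 + 1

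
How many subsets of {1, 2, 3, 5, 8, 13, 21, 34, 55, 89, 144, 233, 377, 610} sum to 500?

Starting from the Zeckendorf form and repeatedly splitting a term F_k into F_{k−1} + F_{k−2} (when neither is already used) reaches every representation.
500 = 377+89+34 = 377+89+21+13 = 233+144+89+34 = 377+89+21+8+5 = … (10 more), for 14 in all.

14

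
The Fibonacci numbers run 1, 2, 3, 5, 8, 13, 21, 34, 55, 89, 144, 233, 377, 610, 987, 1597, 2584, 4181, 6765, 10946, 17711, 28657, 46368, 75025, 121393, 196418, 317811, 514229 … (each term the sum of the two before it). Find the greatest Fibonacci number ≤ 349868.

317811 ≤ 349868 < 514229, so the largest Fibonacci number not exceeding 349868 is 317811.

317811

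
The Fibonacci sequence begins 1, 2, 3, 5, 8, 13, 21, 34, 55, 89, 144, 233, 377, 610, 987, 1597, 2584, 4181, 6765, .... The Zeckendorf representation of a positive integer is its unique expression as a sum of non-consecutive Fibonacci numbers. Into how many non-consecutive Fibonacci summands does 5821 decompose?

5

Repeatedly subtract the largest Fibonacci number that fits:
take 4181 (≤ 5821); 5821 − 4181 = 1640
take 1597 (≤ 1640); 1640 − 1597 = 43
take 34 (≤ 43); 43 − 34 = 9
take 8 (≤ 9); 9 − 8 = 1
take 1 (≤ 1); 1 − 1 = 0
5821 = 4181 + 1597 + 34 + 8 + 1, which has 5 terms.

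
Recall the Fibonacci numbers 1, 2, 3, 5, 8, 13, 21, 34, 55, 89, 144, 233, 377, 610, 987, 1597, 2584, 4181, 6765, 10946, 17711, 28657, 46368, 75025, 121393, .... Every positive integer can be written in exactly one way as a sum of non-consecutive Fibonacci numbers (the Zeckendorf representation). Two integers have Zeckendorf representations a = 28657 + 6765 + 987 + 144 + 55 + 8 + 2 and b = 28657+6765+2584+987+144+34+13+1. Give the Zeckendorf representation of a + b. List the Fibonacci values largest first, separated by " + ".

75025 + 610 + 144 + 21 + 3

The two numbers are 36618 and 39185, so their sum is 75803.
Greedily peel off the largest Fibonacci term at each step:
75025 ≤ 75803 < 121393, so take 75025; remainder 778
610 ≤ 778 < 987, so take 610; remainder 168
144 ≤ 168 < 233, so take 144; remainder 24
21 ≤ 24 < 34, so take 21; remainder 3
3 ≤ 3 < 5, so take 3; remainder 0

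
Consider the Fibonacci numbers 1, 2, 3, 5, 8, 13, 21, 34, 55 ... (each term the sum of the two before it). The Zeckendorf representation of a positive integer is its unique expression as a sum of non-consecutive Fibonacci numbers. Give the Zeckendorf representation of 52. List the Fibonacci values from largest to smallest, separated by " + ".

34 + 13 + 5

Greedy algorithm:
largest Fibonacci ≤ 52 is 34; 52 − 34 = 18
largest Fibonacci ≤ 18 is 13; 18 − 13 = 5
largest Fibonacci ≤ 5 is 5; 5 − 5 = 0
So 52 = 34 + 13 + 5, with no two terms consecutive in the sequence.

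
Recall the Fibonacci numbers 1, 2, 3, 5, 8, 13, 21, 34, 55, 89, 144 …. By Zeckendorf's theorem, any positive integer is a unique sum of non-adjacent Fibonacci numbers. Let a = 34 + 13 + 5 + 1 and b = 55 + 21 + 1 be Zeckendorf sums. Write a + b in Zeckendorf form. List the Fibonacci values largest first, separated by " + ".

The two numbers are 53 and 77, so their sum is 130.
Greedily peel off the largest Fibonacci term at each step:
largest Fibonacci ≤ 130 is 89; 130 − 89 = 41
largest Fibonacci ≤ 41 is 34; 41 − 34 = 7
largest Fibonacci ≤ 7 is 5; 7 − 5 = 2
largest Fibonacci ≤ 2 is 2; 2 − 2 = 0

89 + 34 + 5 + 2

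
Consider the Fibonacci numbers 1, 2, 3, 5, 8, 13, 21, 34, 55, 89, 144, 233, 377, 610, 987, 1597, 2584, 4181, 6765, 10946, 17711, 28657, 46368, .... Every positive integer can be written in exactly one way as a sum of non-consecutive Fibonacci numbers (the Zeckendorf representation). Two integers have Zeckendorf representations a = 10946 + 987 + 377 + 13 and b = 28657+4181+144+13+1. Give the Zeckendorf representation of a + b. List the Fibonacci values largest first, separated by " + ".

28657 + 10946 + 4181 + 987 + 377 + 144 + 21 + 5 + 1

The two numbers are 12323 and 32996, so their sum is 45319.
45319 − 28657 = 16662
16662 − 10946 = 5716
5716 − 4181 = 1535
1535 − 987 = 548
548 − 377 = 171
171 − 144 = 27
27 − 21 = 6
6 − 5 = 1
1 − 1 = 0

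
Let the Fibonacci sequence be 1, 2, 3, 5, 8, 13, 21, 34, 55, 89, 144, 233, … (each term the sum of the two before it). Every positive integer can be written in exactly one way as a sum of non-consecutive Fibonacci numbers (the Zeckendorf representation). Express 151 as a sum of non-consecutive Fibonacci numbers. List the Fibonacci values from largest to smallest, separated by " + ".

144 + 5 + 2

largest Fibonacci ≤ 151 is 144; 151 − 144 = 7
largest Fibonacci ≤ 7 is 5; 7 − 5 = 2
largest Fibonacci ≤ 2 is 2; 2 − 2 = 0
So 151 = 144 + 5 + 2, with no two terms consecutive in the sequence.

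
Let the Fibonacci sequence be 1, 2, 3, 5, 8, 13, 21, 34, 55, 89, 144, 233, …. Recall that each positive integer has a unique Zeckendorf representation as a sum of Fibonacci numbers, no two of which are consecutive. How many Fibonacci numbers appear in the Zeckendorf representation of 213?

4

213: greatest Fibonacci not exceeding it is 144, leaving 69
69: greatest Fibonacci not exceeding it is 55, leaving 14
14: greatest Fibonacci not exceeding it is 13, leaving 1
1: greatest Fibonacci not exceeding it is 1, leaving 0
213 = 144 + 55 + 13 + 1, which has 4 terms.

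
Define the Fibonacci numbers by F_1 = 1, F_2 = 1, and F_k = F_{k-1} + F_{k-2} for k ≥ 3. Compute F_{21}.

Iterating the recurrence up to F_{14} = 377 and F_{13} = 233:
F_{15} = F_{14} + F_{13} = 377 + 233 = 610
F_{16} = F_{15} + F_{14} = 610 + 377 = 987
F_{17} = F_{16} + F_{15} = 987 + 610 = 1597
F_{18} = F_{17} + F_{16} = 1597 + 987 = 2584
F_{19} = F_{18} + F_{17} = 2584 + 1597 = 4181
F_{20} = F_{19} + F_{18} = 4181 + 2584 = 6765
F_{21} = F_{20} + F_{19} = 6765 + 4181 = 10946

10946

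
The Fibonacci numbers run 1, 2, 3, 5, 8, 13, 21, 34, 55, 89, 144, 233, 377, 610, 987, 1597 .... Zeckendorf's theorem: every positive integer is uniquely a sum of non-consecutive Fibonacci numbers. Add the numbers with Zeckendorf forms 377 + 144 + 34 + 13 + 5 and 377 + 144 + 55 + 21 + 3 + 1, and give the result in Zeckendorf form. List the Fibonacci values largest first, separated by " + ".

987 + 144 + 34 + 8 + 1

The two numbers are 573 and 601, so their sum is 1174.
1174: greatest Fibonacci not exceeding it is 987, leaving 187
187: greatest Fibonacci not exceeding it is 144, leaving 43
43: greatest Fibonacci not exceeding it is 34, leaving 9
9: greatest Fibonacci not exceeding it is 8, leaving 1
1: greatest Fibonacci not exceeding it is 1, leaving 0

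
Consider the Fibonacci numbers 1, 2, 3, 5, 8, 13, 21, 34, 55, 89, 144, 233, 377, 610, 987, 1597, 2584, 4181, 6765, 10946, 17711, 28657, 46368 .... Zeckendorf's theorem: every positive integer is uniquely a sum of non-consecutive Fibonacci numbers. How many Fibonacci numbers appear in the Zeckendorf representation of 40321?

7

Greedy algorithm:
28657 ≤ 40321 < 46368, so take 28657; remainder 11664
10946 ≤ 11664 < 17711, so take 10946; remainder 718
610 ≤ 718 < 987, so take 610; remainder 108
89 ≤ 108 < 144, so take 89; remainder 19
13 ≤ 19 < 21, so take 13; remainder 6
5 ≤ 6 < 8, so take 5; remainder 1
1 ≤ 1 < 2, so take 1; remainder 0
40321 = 28657 + 10946 + 610 + 89 + 13 + 5 + 1, which has 7 terms.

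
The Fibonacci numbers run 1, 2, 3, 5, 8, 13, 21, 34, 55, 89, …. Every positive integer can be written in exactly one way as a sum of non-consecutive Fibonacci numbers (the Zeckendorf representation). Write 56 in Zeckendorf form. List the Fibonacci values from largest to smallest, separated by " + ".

55 + 1

Greedy algorithm:
55 ≤ 56 < 89, so take 55; remainder 1
1 ≤ 1 < 2, so take 1; remainder 0
So 56 = 55 + 1, with no two terms consecutive in the sequence.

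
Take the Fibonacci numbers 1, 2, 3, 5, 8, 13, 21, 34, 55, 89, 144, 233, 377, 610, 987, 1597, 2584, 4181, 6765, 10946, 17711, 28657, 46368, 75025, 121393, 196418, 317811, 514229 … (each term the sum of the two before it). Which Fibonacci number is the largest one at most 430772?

317811

317811 ≤ 430772 < 514229, so the largest Fibonacci number not exceeding 430772 is 317811.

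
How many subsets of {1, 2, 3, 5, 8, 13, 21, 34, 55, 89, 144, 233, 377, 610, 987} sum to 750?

Starting from the Zeckendorf form and repeatedly splitting a term F_k into F_{k−1} + F_{k−2} (when neither is already used) reaches every representation.
750 = 610+89+34+13+3+1 = 610+89+34+8+5+3+1 = 377+233+89+34+13+3+1 = … (6 more), for 9 in all.

9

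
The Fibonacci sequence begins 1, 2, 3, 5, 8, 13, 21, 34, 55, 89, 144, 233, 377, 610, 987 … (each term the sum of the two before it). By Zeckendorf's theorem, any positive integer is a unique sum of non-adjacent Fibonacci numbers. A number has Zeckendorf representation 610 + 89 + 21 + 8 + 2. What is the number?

730

610 + 89 + 21 + 8 + 2 = 730.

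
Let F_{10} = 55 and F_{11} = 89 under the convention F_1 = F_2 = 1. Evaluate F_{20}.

6765

By the doubling identity F_{2k} = F_k(2F_{k+1} − F_k): F_{20} = 55·(2·89 − 55) = 55·123 = 6765.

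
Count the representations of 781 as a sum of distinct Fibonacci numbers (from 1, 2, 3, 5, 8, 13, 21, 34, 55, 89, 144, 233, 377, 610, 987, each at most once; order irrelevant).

Starting from the Zeckendorf form and repeatedly splitting a term F_k into F_{k−1} + F_{k−2} (when neither is already used) reaches every representation.
781 = 610+144+21+5+1 = 610+144+21+3+2+1 = 610+144+13+8+5+1 = … (17 more), for 20 in all.

20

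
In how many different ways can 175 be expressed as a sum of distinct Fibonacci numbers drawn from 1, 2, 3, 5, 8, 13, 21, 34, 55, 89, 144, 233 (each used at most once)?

7

175 = 144+21+8+2 = 144+21+5+3+2 = 89+55+21+8+2 = 144+13+8+5+3+2 = … (3 more), for 7 in all.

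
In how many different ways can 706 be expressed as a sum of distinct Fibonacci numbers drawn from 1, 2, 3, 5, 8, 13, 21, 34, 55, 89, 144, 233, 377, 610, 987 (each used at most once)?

8

Starting from the Zeckendorf form and repeatedly splitting a term F_k into F_{k−1} + F_{k−2} (when neither is already used) reaches every representation.
706 = 610+89+5+2 = 610+55+34+5+2 = 377+233+89+5+2 = 610+55+21+13+5+2 = 377+233+55+34+5+2 = … (3 more), for 8 in all.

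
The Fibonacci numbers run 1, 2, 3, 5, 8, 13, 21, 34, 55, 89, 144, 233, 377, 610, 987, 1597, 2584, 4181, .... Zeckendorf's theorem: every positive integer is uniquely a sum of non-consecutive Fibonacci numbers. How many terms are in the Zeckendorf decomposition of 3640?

Repeatedly subtract the largest Fibonacci number that fits:
subtract 2584 from 3640: 1056 remains
subtract 987 from 1056: 69 remains
subtract 55 from 69: 14 remains
subtract 13 from 14: 1 remains
subtract 1 from 1: 0 remains
3640 = 2584 + 987 + 55 + 13 + 1, which has 5 terms.

5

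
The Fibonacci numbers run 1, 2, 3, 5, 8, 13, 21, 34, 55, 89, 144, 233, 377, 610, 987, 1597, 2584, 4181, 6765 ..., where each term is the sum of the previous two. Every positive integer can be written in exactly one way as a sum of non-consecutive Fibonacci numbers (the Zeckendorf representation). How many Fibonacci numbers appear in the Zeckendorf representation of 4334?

4

Greedily peel off the largest Fibonacci term at each step:
4334 − 4181 = 153
153 − 144 = 9
9 − 8 = 1
1 − 1 = 0
4334 = 4181 + 144 + 8 + 1, which has 4 terms.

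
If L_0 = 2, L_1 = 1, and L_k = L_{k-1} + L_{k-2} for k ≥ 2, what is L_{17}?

3571

Iterating the recurrence up to L_{9} = 76 and L_{8} = 47:
L_{10} = L_{9} + L_{8} = 76 + 47 = 123
L_{11} = L_{10} + L_{9} = 123 + 76 = 199
L_{12} = L_{11} + L_{10} = 199 + 123 = 322
L_{13} = L_{12} + L_{11} = 322 + 199 = 521
L_{14} = L_{13} + L_{12} = 521 + 322 = 843
L_{15} = L_{14} + L_{13} = 843 + 521 = 1364
L_{16} = L_{15} + L_{14} = 1364 + 843 = 2207
L_{17} = L_{16} + L_{15} = 2207 + 1364 = 3571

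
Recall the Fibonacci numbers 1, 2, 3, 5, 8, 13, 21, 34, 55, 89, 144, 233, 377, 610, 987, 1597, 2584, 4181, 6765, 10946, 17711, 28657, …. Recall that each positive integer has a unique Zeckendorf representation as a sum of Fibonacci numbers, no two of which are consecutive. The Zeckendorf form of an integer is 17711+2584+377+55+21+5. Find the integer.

20753

17711+2584+377+55+21+5 = 20753.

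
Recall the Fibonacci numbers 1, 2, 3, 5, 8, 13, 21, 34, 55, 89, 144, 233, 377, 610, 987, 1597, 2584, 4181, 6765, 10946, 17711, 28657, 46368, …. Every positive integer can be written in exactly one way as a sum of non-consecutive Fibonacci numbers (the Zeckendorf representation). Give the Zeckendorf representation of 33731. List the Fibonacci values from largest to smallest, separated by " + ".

28657 + 4181 + 610 + 233 + 34 + 13 + 3

28657 ≤ 33731 < 46368, so take 28657; remainder 5074
4181 ≤ 5074 < 6765, so take 4181; remainder 893
610 ≤ 893 < 987, so take 610; remainder 283
233 ≤ 283 < 377, so take 233; remainder 50
34 ≤ 50 < 55, so take 34; remainder 16
13 ≤ 16 < 21, so take 13; remainder 3
3 ≤ 3 < 5, so take 3; remainder 0
So 33731 = 28657 + 4181 + 610 + 233 + 34 + 13 + 3, with no two terms consecutive in the sequence.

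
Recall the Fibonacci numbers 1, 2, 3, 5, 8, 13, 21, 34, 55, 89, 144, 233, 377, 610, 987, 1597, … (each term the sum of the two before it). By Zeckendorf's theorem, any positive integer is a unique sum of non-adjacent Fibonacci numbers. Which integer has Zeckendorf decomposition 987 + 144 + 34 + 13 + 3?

1181

987 + 144 + 34 + 13 + 3 = 1181.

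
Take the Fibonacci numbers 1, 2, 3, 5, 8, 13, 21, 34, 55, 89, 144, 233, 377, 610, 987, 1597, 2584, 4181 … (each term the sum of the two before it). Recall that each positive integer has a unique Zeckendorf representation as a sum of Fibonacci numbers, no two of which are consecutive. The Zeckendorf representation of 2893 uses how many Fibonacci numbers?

4

Repeatedly subtract the largest Fibonacci number that fits:
take 2584 (≤ 2893); 2893 − 2584 = 309
take 233 (≤ 309); 309 − 233 = 76
take 55 (≤ 76); 76 − 55 = 21
take 21 (≤ 21); 21 − 21 = 0
2893 = 2584 + 233 + 55 + 21, which has 4 terms.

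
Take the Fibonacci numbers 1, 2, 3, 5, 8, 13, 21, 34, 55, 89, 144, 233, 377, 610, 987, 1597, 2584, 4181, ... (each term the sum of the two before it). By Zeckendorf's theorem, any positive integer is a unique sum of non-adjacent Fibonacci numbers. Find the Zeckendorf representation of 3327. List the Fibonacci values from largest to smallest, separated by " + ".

2584 + 610 + 89 + 34 + 8 + 2

Greedily peel off the largest Fibonacci term at each step:
2584 ≤ 3327 < 4181, so take 2584; remainder 743
610 ≤ 743 < 987, so take 610; remainder 133
89 ≤ 133 < 144, so take 89; remainder 44
34 ≤ 44 < 55, so take 34; remainder 10
8 ≤ 10 < 13, so take 8; remainder 2
2 ≤ 2 < 3, so take 2; remainder 0
So 3327 = 2584 + 610 + 89 + 34 + 8 + 2, with no two terms consecutive in the sequence.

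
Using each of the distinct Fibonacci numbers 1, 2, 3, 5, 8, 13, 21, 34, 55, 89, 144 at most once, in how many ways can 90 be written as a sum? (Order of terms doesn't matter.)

Starting from the Zeckendorf form and repeatedly splitting a term F_k into F_{k−1} + F_{k−2} (when neither is already used) reaches every representation.
90 = 89+1 = 55+34+1 = 55+21+13+1 = 55+21+8+5+1 = 55+21+8+3+2+1 — 5 representations.

5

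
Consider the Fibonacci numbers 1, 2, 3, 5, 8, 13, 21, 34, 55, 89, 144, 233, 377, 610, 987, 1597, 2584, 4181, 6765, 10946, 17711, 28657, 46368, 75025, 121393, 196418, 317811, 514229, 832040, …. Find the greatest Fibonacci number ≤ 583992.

514229

514229 ≤ 583992 < 832040, so the largest Fibonacci number not exceeding 583992 is 514229.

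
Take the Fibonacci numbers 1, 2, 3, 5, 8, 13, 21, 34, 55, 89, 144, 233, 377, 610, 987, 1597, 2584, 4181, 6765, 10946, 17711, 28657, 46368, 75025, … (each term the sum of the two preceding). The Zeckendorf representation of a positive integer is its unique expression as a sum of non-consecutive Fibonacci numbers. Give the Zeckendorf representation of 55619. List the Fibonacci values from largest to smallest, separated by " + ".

Repeatedly subtract the largest Fibonacci number that fits:
55619: greatest Fibonacci not exceeding it is 46368, leaving 9251
9251: greatest Fibonacci not exceeding it is 6765, leaving 2486
2486: greatest Fibonacci not exceeding it is 1597, leaving 889
889: greatest Fibonacci not exceeding it is 610, leaving 279
279: greatest Fibonacci not exceeding it is 233, leaving 46
46: greatest Fibonacci not exceeding it is 34, leaving 12
12: greatest Fibonacci not exceeding it is 8, leaving 4
4: greatest Fibonacci not exceeding it is 3, leaving 1
1: greatest Fibonacci not exceeding it is 1, leaving 0
So 55619 = 46368 + 6765 + 1597 + 610 + 233 + 34 + 8 + 3 + 1, with no two terms consecutive in the sequence.

46368 + 6765 + 1597 + 610 + 233 + 34 + 8 + 3 + 1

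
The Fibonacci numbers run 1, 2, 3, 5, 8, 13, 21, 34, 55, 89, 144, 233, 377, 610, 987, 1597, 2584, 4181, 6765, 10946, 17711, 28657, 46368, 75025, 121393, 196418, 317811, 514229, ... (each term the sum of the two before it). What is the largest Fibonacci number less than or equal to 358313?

317811 ≤ 358313 < 514229, so the largest Fibonacci number not exceeding 358313 is 317811.

317811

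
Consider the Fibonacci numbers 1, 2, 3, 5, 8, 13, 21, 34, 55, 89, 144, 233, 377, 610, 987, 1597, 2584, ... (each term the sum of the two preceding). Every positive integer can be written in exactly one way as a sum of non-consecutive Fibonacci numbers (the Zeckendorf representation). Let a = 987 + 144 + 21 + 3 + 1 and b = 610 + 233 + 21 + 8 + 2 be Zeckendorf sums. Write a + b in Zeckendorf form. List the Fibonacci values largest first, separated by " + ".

The two numbers are 1156 and 874, so their sum is 2030.
2030: greatest Fibonacci not exceeding it is 1597, leaving 433
433: greatest Fibonacci not exceeding it is 377, leaving 56
56: greatest Fibonacci not exceeding it is 55, leaving 1
1: greatest Fibonacci not exceeding it is 1, leaving 0

1597 + 377 + 55 + 1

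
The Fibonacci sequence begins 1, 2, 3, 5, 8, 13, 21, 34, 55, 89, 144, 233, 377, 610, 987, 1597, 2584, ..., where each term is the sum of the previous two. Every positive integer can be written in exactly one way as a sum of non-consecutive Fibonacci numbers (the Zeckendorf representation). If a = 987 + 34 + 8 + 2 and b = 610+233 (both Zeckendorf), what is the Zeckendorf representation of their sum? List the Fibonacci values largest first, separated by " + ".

1597 + 233 + 34 + 8 + 2

The two numbers are 1031 and 843, so their sum is 1874.
1597 ≤ 1874 < 2584, so take 1597; remainder 277
233 ≤ 277 < 377, so take 233; remainder 44
34 ≤ 44 < 55, so take 34; remainder 10
8 ≤ 10 < 13, so take 8; remainder 2
2 ≤ 2 < 3, so take 2; remainder 0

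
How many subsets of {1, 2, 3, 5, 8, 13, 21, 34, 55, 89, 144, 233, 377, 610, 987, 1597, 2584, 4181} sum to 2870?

Starting from the Zeckendorf form and repeatedly splitting a term F_k into F_{k−1} + F_{k−2} (when neither is already used) reaches every representation.
2870 = 2584+233+34+13+5+1 = 2584+233+34+13+3+2+1 = 2584+144+89+34+13+5+1 = 1597+987+233+34+13+5+1 = … (23 more), for 27 in all.

27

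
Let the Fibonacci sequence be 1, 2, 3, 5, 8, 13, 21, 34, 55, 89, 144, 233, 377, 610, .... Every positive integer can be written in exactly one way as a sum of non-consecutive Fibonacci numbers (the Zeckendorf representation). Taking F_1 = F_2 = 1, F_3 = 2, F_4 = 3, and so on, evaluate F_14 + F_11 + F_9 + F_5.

505

F_14 + F_11 + F_9 + F_5 = 377 + 89 + 34 + 5 = 505.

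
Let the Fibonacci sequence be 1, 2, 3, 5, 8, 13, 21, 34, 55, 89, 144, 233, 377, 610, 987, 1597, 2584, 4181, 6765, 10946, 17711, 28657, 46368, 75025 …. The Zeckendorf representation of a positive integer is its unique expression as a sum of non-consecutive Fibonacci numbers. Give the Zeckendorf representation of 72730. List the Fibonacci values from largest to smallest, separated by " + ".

Repeatedly subtract the largest Fibonacci number that fits:
72730: greatest Fibonacci not exceeding it is 46368, leaving 26362
26362: greatest Fibonacci not exceeding it is 17711, leaving 8651
8651: greatest Fibonacci not exceeding it is 6765, leaving 1886
1886: greatest Fibonacci not exceeding it is 1597, leaving 289
289: greatest Fibonacci not exceeding it is 233, leaving 56
56: greatest Fibonacci not exceeding it is 55, leaving 1
1: greatest Fibonacci not exceeding it is 1, leaving 0
So 72730 = 46368 + 17711 + 6765 + 1597 + 233 + 55 + 1, with no two terms consecutive in the sequence.

46368 + 17711 + 6765 + 1597 + 233 + 55 + 1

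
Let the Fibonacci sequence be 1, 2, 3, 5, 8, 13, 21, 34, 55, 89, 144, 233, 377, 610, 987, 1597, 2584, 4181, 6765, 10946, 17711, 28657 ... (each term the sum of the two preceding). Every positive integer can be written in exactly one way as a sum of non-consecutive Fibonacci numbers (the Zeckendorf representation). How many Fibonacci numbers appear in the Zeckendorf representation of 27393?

7

take 17711 (≤ 27393); 27393 − 17711 = 9682
take 6765 (≤ 9682); 9682 − 6765 = 2917
take 2584 (≤ 2917); 2917 − 2584 = 333
take 233 (≤ 333); 333 − 233 = 100
take 89 (≤ 100); 100 − 89 = 11
take 8 (≤ 11); 11 − 8 = 3
take 3 (≤ 3); 3 − 3 = 0
27393 = 17711 + 6765 + 2584 + 233 + 89 + 8 + 3, which has 7 terms.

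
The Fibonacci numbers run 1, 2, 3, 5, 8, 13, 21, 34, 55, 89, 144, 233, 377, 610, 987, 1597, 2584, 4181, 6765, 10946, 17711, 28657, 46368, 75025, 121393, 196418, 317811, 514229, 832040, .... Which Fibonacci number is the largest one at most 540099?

514229 ≤ 540099 < 832040, so the largest Fibonacci number not exceeding 540099 is 514229.

514229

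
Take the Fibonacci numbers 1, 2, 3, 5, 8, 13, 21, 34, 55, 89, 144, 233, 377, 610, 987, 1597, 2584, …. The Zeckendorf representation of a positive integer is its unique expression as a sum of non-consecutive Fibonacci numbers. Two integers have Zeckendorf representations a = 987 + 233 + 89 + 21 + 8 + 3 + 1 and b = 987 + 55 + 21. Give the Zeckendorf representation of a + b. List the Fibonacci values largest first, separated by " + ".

The two numbers are 1342 and 1063, so their sum is 2405.
Repeatedly subtract the largest Fibonacci number that fits:
take 1597 (≤ 2405); 2405 − 1597 = 808
take 610 (≤ 808); 808 − 610 = 198
take 144 (≤ 198); 198 − 144 = 54
take 34 (≤ 54); 54 − 34 = 20
take 13 (≤ 20); 20 − 13 = 7
take 5 (≤ 7); 7 − 5 = 2
take 2 (≤ 2); 2 − 2 = 0

1597 + 610 + 144 + 34 + 13 + 5 + 2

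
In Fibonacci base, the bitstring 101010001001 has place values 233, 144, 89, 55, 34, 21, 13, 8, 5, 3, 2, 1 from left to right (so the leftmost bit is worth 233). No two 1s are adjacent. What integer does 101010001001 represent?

Summing the place values of the 1 bits: 233 + 89 + 34 + 5 + 1 = 362.

362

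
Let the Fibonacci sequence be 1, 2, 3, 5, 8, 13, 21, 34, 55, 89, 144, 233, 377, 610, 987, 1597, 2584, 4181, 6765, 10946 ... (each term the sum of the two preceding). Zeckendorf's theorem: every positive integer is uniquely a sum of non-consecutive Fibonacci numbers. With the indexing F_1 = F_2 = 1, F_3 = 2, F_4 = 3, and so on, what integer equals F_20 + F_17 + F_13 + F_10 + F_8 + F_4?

F_20 + F_17 + F_13 + F_10 + F_8 + F_4 = 6765 + 1597 + 233 + 55 + 21 + 3 = 8674.

8674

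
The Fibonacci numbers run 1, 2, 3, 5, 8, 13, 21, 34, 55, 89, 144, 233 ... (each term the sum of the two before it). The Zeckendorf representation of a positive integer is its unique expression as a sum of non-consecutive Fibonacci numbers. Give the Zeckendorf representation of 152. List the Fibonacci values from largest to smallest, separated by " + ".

144 + 8

Repeatedly subtract the largest Fibonacci number that fits:
152: greatest Fibonacci not exceeding it is 144, leaving 8
8: greatest Fibonacci not exceeding it is 8, leaving 0
So 152 = 144 + 8, with no two terms consecutive in the sequence.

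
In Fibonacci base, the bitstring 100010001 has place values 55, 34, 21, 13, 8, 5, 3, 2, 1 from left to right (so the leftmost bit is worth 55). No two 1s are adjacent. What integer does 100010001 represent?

Summing the place values of the 1 bits: 55 + 8 + 1 = 64.

64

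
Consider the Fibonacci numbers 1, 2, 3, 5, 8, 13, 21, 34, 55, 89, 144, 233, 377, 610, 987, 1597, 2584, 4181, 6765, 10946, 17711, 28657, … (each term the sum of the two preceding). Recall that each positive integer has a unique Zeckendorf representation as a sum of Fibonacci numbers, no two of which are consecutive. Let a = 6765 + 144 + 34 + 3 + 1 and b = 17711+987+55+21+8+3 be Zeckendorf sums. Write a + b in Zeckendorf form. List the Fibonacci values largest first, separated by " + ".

The two numbers are 6947 and 18785, so their sum is 25732.
Repeatedly subtract the largest Fibonacci number that fits:
25732: greatest Fibonacci not exceeding it is 17711, leaving 8021
8021: greatest Fibonacci not exceeding it is 6765, leaving 1256
1256: greatest Fibonacci not exceeding it is 987, leaving 269
269: greatest Fibonacci not exceeding it is 233, leaving 36
36: greatest Fibonacci not exceeding it is 34, leaving 2
2: greatest Fibonacci not exceeding it is 2, leaving 0

17711 + 6765 + 987 + 233 + 34 + 2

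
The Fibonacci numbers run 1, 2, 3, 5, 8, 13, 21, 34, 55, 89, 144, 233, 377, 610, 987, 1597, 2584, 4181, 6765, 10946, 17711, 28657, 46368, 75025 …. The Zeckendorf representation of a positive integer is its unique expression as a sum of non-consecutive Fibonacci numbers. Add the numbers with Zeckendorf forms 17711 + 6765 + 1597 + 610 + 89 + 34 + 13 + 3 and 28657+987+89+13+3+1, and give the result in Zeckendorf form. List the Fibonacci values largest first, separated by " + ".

The two numbers are 26822 and 29750, so their sum is 56572.
Repeatedly subtract the largest Fibonacci number that fits:
largest Fibonacci ≤ 56572 is 46368; 56572 − 46368 = 10204
largest Fibonacci ≤ 10204 is 6765; 10204 − 6765 = 3439
largest Fibonacci ≤ 3439 is 2584; 3439 − 2584 = 855
largest Fibonacci ≤ 855 is 610; 855 − 610 = 245
largest Fibonacci ≤ 245 is 233; 245 − 233 = 12
largest Fibonacci ≤ 12 is 8; 12 − 8 = 4
largest Fibonacci ≤ 4 is 3; 4 − 3 = 1
largest Fibonacci ≤ 1 is 1; 1 − 1 = 0

46368 + 6765 + 2584 + 610 + 233 + 8 + 3 + 1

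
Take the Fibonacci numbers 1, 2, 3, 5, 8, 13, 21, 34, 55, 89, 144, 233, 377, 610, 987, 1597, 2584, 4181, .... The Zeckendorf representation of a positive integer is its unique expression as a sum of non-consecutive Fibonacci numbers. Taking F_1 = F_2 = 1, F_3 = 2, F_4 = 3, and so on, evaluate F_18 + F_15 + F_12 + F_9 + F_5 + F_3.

3379

F_18 + F_15 + F_12 + F_9 + F_5 + F_3 = 2584 + 610 + 144 + 34 + 5 + 2 = 3379.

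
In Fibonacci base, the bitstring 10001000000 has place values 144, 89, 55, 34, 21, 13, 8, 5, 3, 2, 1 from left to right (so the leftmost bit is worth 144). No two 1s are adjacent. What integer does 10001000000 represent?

Summing the place values of the 1 bits: 144 + 21 = 165.

165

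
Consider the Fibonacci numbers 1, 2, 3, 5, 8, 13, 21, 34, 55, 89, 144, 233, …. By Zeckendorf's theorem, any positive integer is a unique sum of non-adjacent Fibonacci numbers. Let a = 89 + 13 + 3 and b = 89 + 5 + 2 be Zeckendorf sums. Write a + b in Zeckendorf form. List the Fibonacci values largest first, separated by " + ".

The two numbers are 105 and 96, so their sum is 201.
Greedily peel off the largest Fibonacci term at each step:
largest Fibonacci ≤ 201 is 144; 201 − 144 = 57
largest Fibonacci ≤ 57 is 55; 57 − 55 = 2
largest Fibonacci ≤ 2 is 2; 2 − 2 = 0

144 + 55 + 2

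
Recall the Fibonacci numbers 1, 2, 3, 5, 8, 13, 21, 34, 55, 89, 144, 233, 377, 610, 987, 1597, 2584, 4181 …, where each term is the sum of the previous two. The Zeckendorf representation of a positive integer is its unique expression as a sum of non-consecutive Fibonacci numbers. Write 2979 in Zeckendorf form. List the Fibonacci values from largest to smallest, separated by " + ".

Greedy algorithm:
2584 ≤ 2979 < 4181, so take 2584; remainder 395
377 ≤ 395 < 610, so take 377; remainder 18
13 ≤ 18 < 21, so take 13; remainder 5
5 ≤ 5 < 8, so take 5; remainder 0
So 2979 = 2584 + 377 + 13 + 5, with no two terms consecutive in the sequence.

2584 + 377 + 13 + 5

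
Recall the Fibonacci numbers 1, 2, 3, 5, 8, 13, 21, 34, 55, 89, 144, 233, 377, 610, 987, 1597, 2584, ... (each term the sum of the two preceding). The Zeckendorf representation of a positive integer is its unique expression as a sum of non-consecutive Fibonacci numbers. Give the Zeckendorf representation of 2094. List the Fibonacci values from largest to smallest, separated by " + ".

take 1597 (≤ 2094); 2094 − 1597 = 497
take 377 (≤ 497); 497 − 377 = 120
take 89 (≤ 120); 120 − 89 = 31
take 21 (≤ 31); 31 − 21 = 10
take 8 (≤ 10); 10 − 8 = 2
take 2 (≤ 2); 2 − 2 = 0
So 2094 = 1597 + 377 + 89 + 21 + 8 + 2, with no two terms consecutive in the sequence.

1597 + 377 + 89 + 21 + 8 + 2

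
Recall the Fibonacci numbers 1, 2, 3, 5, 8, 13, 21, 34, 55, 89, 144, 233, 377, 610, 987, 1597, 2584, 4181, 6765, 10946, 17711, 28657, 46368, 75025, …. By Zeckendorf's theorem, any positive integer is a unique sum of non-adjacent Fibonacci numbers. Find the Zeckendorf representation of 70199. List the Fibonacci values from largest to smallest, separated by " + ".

46368 + 17711 + 4181 + 1597 + 233 + 89 + 13 + 5 + 2

Greedily peel off the largest Fibonacci term at each step:
70199: greatest Fibonacci not exceeding it is 46368, leaving 23831
23831: greatest Fibonacci not exceeding it is 17711, leaving 6120
6120: greatest Fibonacci not exceeding it is 4181, leaving 1939
1939: greatest Fibonacci not exceeding it is 1597, leaving 342
342: greatest Fibonacci not exceeding it is 233, leaving 109
109: greatest Fibonacci not exceeding it is 89, leaving 20
20: greatest Fibonacci not exceeding it is 13, leaving 7
7: greatest Fibonacci not exceeding it is 5, leaving 2
2: greatest Fibonacci not exceeding it is 2, leaving 0
So 70199 = 46368 + 17711 + 4181 + 1597 + 233 + 89 + 13 + 5 + 2, with no two terms consecutive in the sequence.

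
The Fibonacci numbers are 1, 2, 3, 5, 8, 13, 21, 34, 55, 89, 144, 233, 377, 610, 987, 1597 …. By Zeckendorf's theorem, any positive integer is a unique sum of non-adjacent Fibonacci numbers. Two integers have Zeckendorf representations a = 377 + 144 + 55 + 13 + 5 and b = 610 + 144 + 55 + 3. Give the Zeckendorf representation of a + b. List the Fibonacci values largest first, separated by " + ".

987 + 377 + 34 + 8

The two numbers are 594 and 812, so their sum is 1406.
largest Fibonacci ≤ 1406 is 987; 1406 − 987 = 419
largest Fibonacci ≤ 419 is 377; 419 − 377 = 42
largest Fibonacci ≤ 42 is 34; 42 − 34 = 8
largest Fibonacci ≤ 8 is 8; 8 − 8 = 0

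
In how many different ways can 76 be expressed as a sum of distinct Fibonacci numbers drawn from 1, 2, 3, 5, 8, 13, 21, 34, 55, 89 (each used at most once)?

7

Each representation comes from the Zeckendorf form by replacing some F_k with F_{k−1} + F_{k−2} where possible.
76 = 55+21 = 55+13+8 = 55+13+5+3 = 34+21+13+8 = … (3 more), for 7 in all.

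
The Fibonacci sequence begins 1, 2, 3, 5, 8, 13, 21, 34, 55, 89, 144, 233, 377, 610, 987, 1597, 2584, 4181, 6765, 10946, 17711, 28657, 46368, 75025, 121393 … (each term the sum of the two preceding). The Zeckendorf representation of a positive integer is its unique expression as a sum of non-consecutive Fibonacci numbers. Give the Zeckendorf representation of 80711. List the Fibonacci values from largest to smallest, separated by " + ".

Greedy algorithm:
75025 ≤ 80711 < 121393, so take 75025; remainder 5686
4181 ≤ 5686 < 6765, so take 4181; remainder 1505
987 ≤ 1505 < 1597, so take 987; remainder 518
377 ≤ 518 < 610, so take 377; remainder 141
89 ≤ 141 < 144, so take 89; remainder 52
34 ≤ 52 < 55, so take 34; remainder 18
13 ≤ 18 < 21, so take 13; remainder 5
5 ≤ 5 < 8, so take 5; remainder 0
So 80711 = 75025 + 4181 + 987 + 377 + 89 + 34 + 13 + 5, with no two terms consecutive in the sequence.

75025 + 4181 + 987 + 377 + 89 + 34 + 13 + 5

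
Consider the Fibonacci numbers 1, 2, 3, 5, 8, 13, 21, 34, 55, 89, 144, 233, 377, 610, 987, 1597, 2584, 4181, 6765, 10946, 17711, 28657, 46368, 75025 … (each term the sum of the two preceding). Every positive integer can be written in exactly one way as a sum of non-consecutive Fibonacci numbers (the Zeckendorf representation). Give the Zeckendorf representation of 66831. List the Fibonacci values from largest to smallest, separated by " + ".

46368 + 17711 + 2584 + 144 + 21 + 3

Greedily peel off the largest Fibonacci term at each step:
largest Fibonacci ≤ 66831 is 46368; 66831 − 46368 = 20463
largest Fibonacci ≤ 20463 is 17711; 20463 − 17711 = 2752
largest Fibonacci ≤ 2752 is 2584; 2752 − 2584 = 168
largest Fibonacci ≤ 168 is 144; 168 − 144 = 24
largest Fibonacci ≤ 24 is 21; 24 − 21 = 3
largest Fibonacci ≤ 3 is 3; 3 − 3 = 0
So 66831 = 46368 + 17711 + 2584 + 144 + 21 + 3, with no two terms consecutive in the sequence.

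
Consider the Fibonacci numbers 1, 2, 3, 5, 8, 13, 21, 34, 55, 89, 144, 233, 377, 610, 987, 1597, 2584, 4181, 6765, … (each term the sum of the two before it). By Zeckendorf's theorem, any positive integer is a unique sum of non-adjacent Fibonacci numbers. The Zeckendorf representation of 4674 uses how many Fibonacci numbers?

6

Repeatedly subtract the largest Fibonacci number that fits:
4674: greatest Fibonacci not exceeding it is 4181, leaving 493
493: greatest Fibonacci not exceeding it is 377, leaving 116
116: greatest Fibonacci not exceeding it is 89, leaving 27
27: greatest Fibonacci not exceeding it is 21, leaving 6
6: greatest Fibonacci not exceeding it is 5, leaving 1
1: greatest Fibonacci not exceeding it is 1, leaving 0
4674 = 4181 + 377 + 89 + 21 + 5 + 1, which has 6 terms.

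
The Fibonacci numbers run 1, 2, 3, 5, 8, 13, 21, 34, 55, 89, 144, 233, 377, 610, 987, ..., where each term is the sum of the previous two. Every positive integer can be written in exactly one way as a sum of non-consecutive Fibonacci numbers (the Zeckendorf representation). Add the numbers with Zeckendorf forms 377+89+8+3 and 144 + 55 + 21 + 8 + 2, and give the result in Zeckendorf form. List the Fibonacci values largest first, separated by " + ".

610 + 89 + 8

The two numbers are 477 and 230, so their sum is 707.
Greedy algorithm:
take 610 (≤ 707); 707 − 610 = 97
take 89 (≤ 97); 97 − 89 = 8
take 8 (≤ 8); 8 − 8 = 0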